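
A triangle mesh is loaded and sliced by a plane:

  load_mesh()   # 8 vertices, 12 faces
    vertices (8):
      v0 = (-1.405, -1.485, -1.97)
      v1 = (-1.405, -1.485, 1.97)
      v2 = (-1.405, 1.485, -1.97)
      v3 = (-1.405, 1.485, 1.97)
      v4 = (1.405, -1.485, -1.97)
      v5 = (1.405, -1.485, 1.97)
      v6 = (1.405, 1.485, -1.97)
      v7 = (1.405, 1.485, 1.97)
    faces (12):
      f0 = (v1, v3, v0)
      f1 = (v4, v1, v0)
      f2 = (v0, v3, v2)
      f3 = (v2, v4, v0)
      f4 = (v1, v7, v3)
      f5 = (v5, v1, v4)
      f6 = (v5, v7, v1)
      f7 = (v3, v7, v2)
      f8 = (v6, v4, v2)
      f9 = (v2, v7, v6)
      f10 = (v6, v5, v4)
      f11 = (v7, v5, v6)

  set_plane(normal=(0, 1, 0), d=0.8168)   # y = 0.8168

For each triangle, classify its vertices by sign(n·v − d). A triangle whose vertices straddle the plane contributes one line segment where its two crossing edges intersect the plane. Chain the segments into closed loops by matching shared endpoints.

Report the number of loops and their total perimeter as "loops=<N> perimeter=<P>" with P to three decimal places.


loops=1 perimeter=13.500

Straddling triangles (8 of 12):
  (v1,v3,v0) [-+-] → (-1.405, 0.8168, 1.97)–(-1.405, 0.8168, 1.08357)  len=0.8864
  (v0,v3,v2) [-++] → (-1.405, 0.8168, 1.08357)–(-1.405, 0.8168, -1.97)  len=3.0536
  (v2,v4,v0) [+--] → (-0.772797, 0.8168, -1.97)–(-1.405, 0.8168, -1.97)  len=0.6322
  (v1,v7,v3) [-++] → (0.772797, 0.8168, 1.97)–(-1.405, 0.8168, 1.97)  len=2.1778
  (v5,v7,v1) [-+-] → (1.405, 0.8168, 1.97)–(0.772797, 0.8168, 1.97)  len=0.6322
  (v6,v4,v2) [+-+] → (1.405, 0.8168, -1.97)–(-0.772797, 0.8168, -1.97)  len=2.1778
  (v6,v5,v4) [+--] → (1.405, 0.8168, -1.08357)–(1.405, 0.8168, -1.97)  len=0.8864
  (v7,v5,v6) [+-+] → (1.405, 0.8168, 1.97)–(1.405, 0.8168, -1.08357)  len=3.0536

Chained into 1 loop(s):
  loop 1: 8 segments, perimeter = 13.5000
Total perimeter = 13.500


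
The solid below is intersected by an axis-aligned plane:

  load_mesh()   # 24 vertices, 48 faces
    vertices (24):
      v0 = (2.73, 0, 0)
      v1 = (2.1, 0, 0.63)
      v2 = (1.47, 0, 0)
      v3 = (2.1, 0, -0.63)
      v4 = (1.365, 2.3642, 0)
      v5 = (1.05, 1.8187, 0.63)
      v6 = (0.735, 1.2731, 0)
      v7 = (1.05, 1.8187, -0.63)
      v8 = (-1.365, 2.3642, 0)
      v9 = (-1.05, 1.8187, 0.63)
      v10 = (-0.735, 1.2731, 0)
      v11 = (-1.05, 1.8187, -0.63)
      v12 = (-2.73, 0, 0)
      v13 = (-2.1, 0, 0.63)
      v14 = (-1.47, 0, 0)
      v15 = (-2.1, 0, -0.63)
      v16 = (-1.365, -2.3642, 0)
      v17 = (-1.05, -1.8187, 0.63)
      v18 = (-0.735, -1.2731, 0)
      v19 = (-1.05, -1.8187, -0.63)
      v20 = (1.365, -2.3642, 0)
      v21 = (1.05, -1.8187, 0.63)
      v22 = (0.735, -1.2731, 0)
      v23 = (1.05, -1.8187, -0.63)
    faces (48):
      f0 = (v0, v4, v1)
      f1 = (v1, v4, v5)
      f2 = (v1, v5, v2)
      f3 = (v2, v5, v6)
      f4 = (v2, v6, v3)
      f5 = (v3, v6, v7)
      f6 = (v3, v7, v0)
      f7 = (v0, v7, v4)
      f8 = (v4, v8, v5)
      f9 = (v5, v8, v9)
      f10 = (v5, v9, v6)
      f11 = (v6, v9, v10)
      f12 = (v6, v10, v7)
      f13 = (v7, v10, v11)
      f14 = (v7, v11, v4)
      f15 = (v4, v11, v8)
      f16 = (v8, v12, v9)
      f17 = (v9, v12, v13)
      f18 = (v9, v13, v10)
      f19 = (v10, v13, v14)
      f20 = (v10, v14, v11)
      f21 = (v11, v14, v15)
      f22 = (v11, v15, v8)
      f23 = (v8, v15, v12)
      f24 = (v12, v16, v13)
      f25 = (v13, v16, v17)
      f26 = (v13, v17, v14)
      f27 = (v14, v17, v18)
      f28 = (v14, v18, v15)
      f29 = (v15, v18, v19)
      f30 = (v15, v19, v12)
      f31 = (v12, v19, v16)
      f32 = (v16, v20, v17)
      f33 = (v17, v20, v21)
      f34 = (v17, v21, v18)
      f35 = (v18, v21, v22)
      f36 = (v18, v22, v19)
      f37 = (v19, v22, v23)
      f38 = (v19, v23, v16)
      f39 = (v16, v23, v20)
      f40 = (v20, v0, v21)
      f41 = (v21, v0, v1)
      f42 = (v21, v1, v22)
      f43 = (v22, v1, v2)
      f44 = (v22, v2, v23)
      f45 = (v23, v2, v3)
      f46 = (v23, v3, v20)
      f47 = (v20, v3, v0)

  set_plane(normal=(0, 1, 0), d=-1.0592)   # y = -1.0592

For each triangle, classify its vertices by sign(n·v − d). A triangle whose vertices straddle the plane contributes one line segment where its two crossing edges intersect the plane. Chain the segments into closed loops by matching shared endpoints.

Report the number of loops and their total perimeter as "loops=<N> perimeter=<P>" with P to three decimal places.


Straddling triangles (16 of 48):
  (v12,v16,v13) [+-+] → (-2.11846, -1.0592, 0)–(-1.77071, -1.0592, 0.34775)  len=0.4918
  (v13,v16,v17) [+--] → (-1.77071, -1.0592, 0.34775)–(-1.48849, -1.0592, 0.63)  len=0.3991
  (v13,v17,v14) [+-+] → (-1.48849, -1.0592, 0.63)–(-1.22539, -1.0592, 0.366908)  len=0.3721
  (v14,v17,v18) [+--] → (-1.22539, -1.0592, 0.366908)–(-0.858491, -1.0592, 0)  len=0.5189
  (v14,v18,v15) [+-+] → (-0.858491, -1.0592, 0)–(-0.964341, -1.0592, -0.10585)  len=0.1497
  (v15,v18,v19) [+--] → (-0.964341, -1.0592, -0.10585)–(-1.48849, -1.0592, -0.63)  len=0.7413
  (v15,v19,v12) [+-+] → (-1.48849, -1.0592, -0.63)–(-1.75158, -1.0592, -0.366908)  len=0.3721
  (v12,v19,v16) [+--] → (-1.75158, -1.0592, -0.366908)–(-2.11846, -1.0592, 0)  len=0.5189
  (v20,v0,v21) [-+-] → (2.11846, -1.0592, 0)–(1.75158, -1.0592, 0.366908)  len=0.5189
  (v21,v0,v1) [-++] → (1.75158, -1.0592, 0.366908)–(1.48849, -1.0592, 0.63)  len=0.3721
  (v21,v1,v22) [-+-] → (1.48849, -1.0592, 0.63)–(0.964341, -1.0592, 0.10585)  len=0.7413
  (v22,v1,v2) [-++] → (0.964341, -1.0592, 0.10585)–(0.858491, -1.0592, 0)  len=0.1497
  (v22,v2,v23) [-+-] → (0.858491, -1.0592, 0)–(1.22539, -1.0592, -0.366908)  len=0.5189
  (v23,v2,v3) [-++] → (1.22539, -1.0592, -0.366908)–(1.48849, -1.0592, -0.63)  len=0.3721
  (v23,v3,v20) [-+-] → (1.48849, -1.0592, -0.63)–(1.77071, -1.0592, -0.34775)  len=0.3991
  (v20,v3,v0) [-++] → (1.77071, -1.0592, -0.34775)–(2.11846, -1.0592, 0)  len=0.4918

Chained into 2 loop(s):
  loop 1: 8 segments, perimeter = 3.5638
  loop 2: 8 segments, perimeter = 3.5638
Total perimeter = 7.128

loops=2 perimeter=7.128


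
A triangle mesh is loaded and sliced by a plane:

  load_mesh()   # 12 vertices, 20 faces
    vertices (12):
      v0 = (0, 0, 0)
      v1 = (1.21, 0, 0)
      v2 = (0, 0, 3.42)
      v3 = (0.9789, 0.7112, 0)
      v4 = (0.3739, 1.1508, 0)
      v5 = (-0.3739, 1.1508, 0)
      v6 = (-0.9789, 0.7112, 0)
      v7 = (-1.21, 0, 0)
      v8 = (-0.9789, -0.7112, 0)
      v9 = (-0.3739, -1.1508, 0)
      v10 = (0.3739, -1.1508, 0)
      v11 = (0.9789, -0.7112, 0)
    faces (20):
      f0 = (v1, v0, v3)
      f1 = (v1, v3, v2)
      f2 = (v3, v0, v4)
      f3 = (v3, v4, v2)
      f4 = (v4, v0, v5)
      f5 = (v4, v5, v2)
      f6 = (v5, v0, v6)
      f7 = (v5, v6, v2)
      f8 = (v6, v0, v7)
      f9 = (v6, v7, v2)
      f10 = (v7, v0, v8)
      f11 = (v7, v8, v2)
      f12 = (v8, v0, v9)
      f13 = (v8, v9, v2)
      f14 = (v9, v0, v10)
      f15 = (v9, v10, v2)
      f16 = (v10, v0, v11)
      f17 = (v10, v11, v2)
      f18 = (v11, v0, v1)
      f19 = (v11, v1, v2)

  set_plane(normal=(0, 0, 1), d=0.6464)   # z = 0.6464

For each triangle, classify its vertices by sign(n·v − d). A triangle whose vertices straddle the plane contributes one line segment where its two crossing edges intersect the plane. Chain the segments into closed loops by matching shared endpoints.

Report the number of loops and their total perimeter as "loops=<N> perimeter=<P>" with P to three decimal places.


Straddling triangles (10 of 20):
  (v1,v3,v2) [--+] → (0.793882, 0.576779, 0.6464)–(0.981303, 0, 0.6464)  len=0.6065
  (v3,v4,v2) [--+] → (0.303231, 0.933292, 0.6464)–(0.793882, 0.576779, 0.6464)  len=0.6065
  (v4,v5,v2) [--+] → (-0.303231, 0.933292, 0.6464)–(0.303231, 0.933292, 0.6464)  len=0.6065
  (v5,v6,v2) [--+] → (-0.793882, 0.576779, 0.6464)–(-0.303231, 0.933292, 0.6464)  len=0.6065
  (v6,v7,v2) [--+] → (-0.981303, 0, 0.6464)–(-0.793882, 0.576779, 0.6464)  len=0.6065
  (v7,v8,v2) [--+] → (-0.793882, -0.576779, 0.6464)–(-0.981303, 0, 0.6464)  len=0.6065
  (v8,v9,v2) [--+] → (-0.303231, -0.933292, 0.6464)–(-0.793882, -0.576779, 0.6464)  len=0.6065
  (v9,v10,v2) [--+] → (0.303231, -0.933292, 0.6464)–(-0.303231, -0.933292, 0.6464)  len=0.6065
  (v10,v11,v2) [--+] → (0.793882, -0.576779, 0.6464)–(0.303231, -0.933292, 0.6464)  len=0.6065
  (v11,v1,v2) [--+] → (0.981303, 0, 0.6464)–(0.793882, -0.576779, 0.6464)  len=0.6065

Chained into 1 loop(s):
  loop 1: 10 segments, perimeter = 6.0648
Total perimeter = 6.065

loops=1 perimeter=6.065


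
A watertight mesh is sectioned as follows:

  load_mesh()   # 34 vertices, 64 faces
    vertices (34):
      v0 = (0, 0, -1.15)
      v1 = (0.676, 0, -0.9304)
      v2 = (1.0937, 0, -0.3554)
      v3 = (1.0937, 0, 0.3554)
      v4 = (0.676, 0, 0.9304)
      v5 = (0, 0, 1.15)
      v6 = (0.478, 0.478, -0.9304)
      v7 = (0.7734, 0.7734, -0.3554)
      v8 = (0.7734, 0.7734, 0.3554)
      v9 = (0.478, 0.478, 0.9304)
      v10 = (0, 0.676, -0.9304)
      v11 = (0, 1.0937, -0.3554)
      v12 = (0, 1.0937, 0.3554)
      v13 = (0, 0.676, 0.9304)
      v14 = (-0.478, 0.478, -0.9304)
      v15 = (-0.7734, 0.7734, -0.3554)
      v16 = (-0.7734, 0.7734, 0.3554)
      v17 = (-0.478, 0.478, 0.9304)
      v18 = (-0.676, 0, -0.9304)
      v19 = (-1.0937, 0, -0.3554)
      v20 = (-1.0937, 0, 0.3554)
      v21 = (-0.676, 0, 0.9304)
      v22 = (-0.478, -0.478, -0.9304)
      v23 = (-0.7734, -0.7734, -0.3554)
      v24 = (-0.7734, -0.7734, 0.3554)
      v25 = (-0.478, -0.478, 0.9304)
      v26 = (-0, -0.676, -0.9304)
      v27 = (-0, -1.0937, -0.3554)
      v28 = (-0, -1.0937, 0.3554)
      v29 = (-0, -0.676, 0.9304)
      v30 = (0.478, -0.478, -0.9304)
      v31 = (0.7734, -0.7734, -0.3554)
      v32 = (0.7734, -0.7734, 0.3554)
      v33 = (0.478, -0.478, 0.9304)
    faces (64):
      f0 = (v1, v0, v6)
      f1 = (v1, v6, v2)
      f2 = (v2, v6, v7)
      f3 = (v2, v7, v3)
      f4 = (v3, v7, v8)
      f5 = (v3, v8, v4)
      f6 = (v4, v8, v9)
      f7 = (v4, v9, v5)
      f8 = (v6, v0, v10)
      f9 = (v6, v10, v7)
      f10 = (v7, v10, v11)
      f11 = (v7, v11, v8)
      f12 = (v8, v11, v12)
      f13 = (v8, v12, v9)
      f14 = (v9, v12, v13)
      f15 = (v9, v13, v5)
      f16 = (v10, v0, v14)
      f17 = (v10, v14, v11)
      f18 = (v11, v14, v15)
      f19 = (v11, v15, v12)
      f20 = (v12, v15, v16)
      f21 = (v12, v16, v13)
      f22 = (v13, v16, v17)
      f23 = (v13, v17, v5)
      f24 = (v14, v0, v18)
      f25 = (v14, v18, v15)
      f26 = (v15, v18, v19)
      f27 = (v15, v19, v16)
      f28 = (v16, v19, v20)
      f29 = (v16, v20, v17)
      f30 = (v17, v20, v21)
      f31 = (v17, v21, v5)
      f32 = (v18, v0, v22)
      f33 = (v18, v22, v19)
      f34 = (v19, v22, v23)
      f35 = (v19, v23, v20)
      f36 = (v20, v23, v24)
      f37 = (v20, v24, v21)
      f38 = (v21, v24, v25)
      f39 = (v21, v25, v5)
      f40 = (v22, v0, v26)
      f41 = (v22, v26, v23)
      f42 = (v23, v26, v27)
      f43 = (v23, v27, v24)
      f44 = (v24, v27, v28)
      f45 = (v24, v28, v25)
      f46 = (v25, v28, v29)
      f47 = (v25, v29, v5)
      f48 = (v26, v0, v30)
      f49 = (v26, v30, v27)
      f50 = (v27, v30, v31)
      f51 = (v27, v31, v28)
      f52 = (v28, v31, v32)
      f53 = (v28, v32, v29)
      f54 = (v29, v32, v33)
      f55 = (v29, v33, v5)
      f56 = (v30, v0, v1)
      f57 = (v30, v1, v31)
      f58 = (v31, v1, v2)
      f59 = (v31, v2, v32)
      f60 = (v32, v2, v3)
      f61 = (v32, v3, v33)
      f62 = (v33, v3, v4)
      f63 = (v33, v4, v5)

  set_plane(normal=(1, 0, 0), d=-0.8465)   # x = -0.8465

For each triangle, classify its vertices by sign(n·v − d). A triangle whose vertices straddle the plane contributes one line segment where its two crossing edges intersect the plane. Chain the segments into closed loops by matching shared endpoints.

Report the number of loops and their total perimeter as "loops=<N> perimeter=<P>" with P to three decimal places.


Straddling triangles (10 of 64):
  (v15,v18,v19) [++-] → (-0.8465, 0, -0.695692)–(-0.8465, 0.596892, -0.3554)  len=0.6871
  (v15,v19,v16) [+-+] → (-0.8465, 0.596892, -0.3554)–(-0.8465, 0.596892, 0.193179)  len=0.5486
  (v16,v19,v20) [+--] → (-0.8465, 0.596892, 0.193179)–(-0.8465, 0.596892, 0.3554)  len=0.1622
  (v16,v20,v17) [+-+] → (-0.8465, 0.596892, 0.3554)–(-0.8465, 0.191914, 0.586259)  len=0.4662
  (v17,v20,v21) [+-+] → (-0.8465, 0.191914, 0.586259)–(-0.8465, 0, 0.695692)  len=0.2209
  (v18,v22,v19) [++-] → (-0.8465, -0.191914, -0.586259)–(-0.8465, 0, -0.695692)  len=0.2209
  (v19,v22,v23) [-++] → (-0.8465, -0.191914, -0.586259)–(-0.8465, -0.596892, -0.3554)  len=0.4662
  (v19,v23,v20) [-+-] → (-0.8465, -0.596892, -0.3554)–(-0.8465, -0.596892, -0.193179)  len=0.1622
  (v20,v23,v24) [-++] → (-0.8465, -0.596892, -0.193179)–(-0.8465, -0.596892, 0.3554)  len=0.5486
  (v20,v24,v21) [-++] → (-0.8465, -0.596892, 0.3554)–(-0.8465, 0, 0.695692)  len=0.6871

Chained into 1 loop(s):
  loop 1: 10 segments, perimeter = 4.1699
Total perimeter = 4.170

loops=1 perimeter=4.170


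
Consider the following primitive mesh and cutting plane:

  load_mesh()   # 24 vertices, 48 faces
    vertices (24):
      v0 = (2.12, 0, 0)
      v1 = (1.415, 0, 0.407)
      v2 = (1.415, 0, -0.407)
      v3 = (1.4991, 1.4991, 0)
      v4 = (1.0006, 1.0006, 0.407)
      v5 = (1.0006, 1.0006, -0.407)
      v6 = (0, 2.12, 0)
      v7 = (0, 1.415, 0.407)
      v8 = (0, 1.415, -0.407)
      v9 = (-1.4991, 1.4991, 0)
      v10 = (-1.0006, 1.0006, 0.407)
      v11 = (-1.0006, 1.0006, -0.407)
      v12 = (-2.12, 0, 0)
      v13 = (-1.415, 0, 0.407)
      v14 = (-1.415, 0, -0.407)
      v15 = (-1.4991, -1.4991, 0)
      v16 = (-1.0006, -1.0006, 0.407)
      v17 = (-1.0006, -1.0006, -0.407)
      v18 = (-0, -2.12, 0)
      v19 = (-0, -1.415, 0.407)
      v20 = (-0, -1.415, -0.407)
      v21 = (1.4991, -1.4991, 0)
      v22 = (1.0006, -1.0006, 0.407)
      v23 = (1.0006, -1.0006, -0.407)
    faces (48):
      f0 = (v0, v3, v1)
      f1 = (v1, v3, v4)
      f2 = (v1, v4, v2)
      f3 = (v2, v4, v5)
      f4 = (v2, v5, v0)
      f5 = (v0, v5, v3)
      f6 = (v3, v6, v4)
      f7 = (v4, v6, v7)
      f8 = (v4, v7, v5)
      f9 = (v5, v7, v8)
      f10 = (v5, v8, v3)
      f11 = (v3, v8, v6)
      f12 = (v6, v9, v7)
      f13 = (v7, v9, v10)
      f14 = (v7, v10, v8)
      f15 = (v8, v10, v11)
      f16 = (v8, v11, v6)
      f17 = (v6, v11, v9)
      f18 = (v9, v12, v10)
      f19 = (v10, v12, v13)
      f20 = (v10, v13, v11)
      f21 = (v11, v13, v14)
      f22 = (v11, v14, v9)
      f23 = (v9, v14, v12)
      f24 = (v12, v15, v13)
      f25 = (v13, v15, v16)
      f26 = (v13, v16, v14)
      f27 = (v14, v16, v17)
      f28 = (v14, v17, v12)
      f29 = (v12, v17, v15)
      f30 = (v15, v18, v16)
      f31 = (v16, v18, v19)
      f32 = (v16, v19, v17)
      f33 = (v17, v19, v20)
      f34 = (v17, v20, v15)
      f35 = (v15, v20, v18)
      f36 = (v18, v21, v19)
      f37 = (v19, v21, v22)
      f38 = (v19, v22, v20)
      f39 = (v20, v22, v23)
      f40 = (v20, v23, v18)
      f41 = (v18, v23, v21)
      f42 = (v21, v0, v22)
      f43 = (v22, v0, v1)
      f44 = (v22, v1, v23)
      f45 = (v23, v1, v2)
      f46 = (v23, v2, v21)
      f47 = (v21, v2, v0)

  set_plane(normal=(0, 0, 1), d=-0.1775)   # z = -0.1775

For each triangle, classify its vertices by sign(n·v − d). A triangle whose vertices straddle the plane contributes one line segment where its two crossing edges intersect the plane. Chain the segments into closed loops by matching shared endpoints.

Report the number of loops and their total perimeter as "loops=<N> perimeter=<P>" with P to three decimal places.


loops=2 perimeter=19.762

Straddling triangles (32 of 48):
  (v1,v4,v2) [++-] → (1.29816, 0.28211, -0.1775)–(1.415, 0, -0.1775)  len=0.3053
  (v2,v4,v5) [-+-] → (1.29816, 0.28211, -0.1775)–(1.0006, 1.0006, -0.1775)  len=0.7777
  (v2,v5,v0) [--+] → (1.63181, 0.43638, -0.1775)–(1.81254, 0, -0.1775)  len=0.4723
  (v0,v5,v3) [+-+] → (1.63181, 0.43638, -0.1775)–(1.2817, 1.2817, -0.1775)  len=0.9150
  (v4,v7,v5) [++-] → (0.71849, 1.11744, -0.1775)–(1.0006, 1.0006, -0.1775)  len=0.3053
  (v5,v7,v8) [-+-] → (0.71849, 1.11744, -0.1775)–(0, 1.415, -0.1775)  len=0.7777
  (v5,v8,v3) [--+] → (0.845316, 1.46242, -0.1775)–(1.2817, 1.2817, -0.1775)  len=0.4723
  (v3,v8,v6) [+-+] → (0.845316, 1.46242, -0.1775)–(0, 1.81254, -0.1775)  len=0.9150
  (v7,v10,v8) [++-] → (-0.28211, 1.29816, -0.1775)–(0, 1.415, -0.1775)  len=0.3053
  (v8,v10,v11) [-+-] → (-0.28211, 1.29816, -0.1775)–(-1.0006, 1.0006, -0.1775)  len=0.7777
  (v8,v11,v6) [--+] → (-0.43638, 1.63181, -0.1775)–(0, 1.81254, -0.1775)  len=0.4723
  (v6,v11,v9) [+-+] → (-0.43638, 1.63181, -0.1775)–(-1.2817, 1.2817, -0.1775)  len=0.9150
  (v10,v13,v11) [++-] → (-1.11744, 0.71849, -0.1775)–(-1.0006, 1.0006, -0.1775)  len=0.3053
  (v11,v13,v14) [-+-] → (-1.11744, 0.71849, -0.1775)–(-1.415, 0, -0.1775)  len=0.7777
  (v11,v14,v9) [--+] → (-1.46242, 0.845316, -0.1775)–(-1.2817, 1.2817, -0.1775)  len=0.4723
  (v9,v14,v12) [+-+] → (-1.46242, 0.845316, -0.1775)–(-1.81254, 0, -0.1775)  len=0.9150
  (v13,v16,v14) [++-] → (-1.29816, -0.28211, -0.1775)–(-1.415, 0, -0.1775)  len=0.3053
  (v14,v16,v17) [-+-] → (-1.29816, -0.28211, -0.1775)–(-1.0006, -1.0006, -0.1775)  len=0.7777
  (v14,v17,v12) [--+] → (-1.63181, -0.43638, -0.1775)–(-1.81254, 0, -0.1775)  len=0.4723
  (v12,v17,v15) [+-+] → (-1.63181, -0.43638, -0.1775)–(-1.2817, -1.2817, -0.1775)  len=0.9150
  (v16,v19,v17) [++-] → (-0.71849, -1.11744, -0.1775)–(-1.0006, -1.0006, -0.1775)  len=0.3053
  (v17,v19,v20) [-+-] → (-0.71849, -1.11744, -0.1775)–(0, -1.415, -0.1775)  len=0.7777
  (v17,v20,v15) [--+] → (-0.845316, -1.46242, -0.1775)–(-1.2817, -1.2817, -0.1775)  len=0.4723
  (v15,v20,v18) [+-+] → (-0.845316, -1.46242, -0.1775)–(0, -1.81254, -0.1775)  len=0.9150
  (v19,v22,v20) [++-] → (0.28211, -1.29816, -0.1775)–(0, -1.415, -0.1775)  len=0.3053
  (v20,v22,v23) [-+-] → (0.28211, -1.29816, -0.1775)–(1.0006, -1.0006, -0.1775)  len=0.7777
  (v20,v23,v18) [--+] → (0.43638, -1.63181, -0.1775)–(0, -1.81254, -0.1775)  len=0.4723
  (v18,v23,v21) [+-+] → (0.43638, -1.63181, -0.1775)–(1.2817, -1.2817, -0.1775)  len=0.9150
  (v22,v1,v23) [++-] → (1.11744, -0.71849, -0.1775)–(1.0006, -1.0006, -0.1775)  len=0.3053
  (v23,v1,v2) [-+-] → (1.11744, -0.71849, -0.1775)–(1.415, 0, -0.1775)  len=0.7777
  (v23,v2,v21) [--+] → (1.46242, -0.845316, -0.1775)–(1.2817, -1.2817, -0.1775)  len=0.4723
  (v21,v2,v0) [+-+] → (1.46242, -0.845316, -0.1775)–(1.81254, 0, -0.1775)  len=0.9150

Chained into 2 loop(s):
  loop 1: 16 segments, perimeter = 8.6641
  loop 2: 16 segments, perimeter = 11.0982
Total perimeter = 19.762


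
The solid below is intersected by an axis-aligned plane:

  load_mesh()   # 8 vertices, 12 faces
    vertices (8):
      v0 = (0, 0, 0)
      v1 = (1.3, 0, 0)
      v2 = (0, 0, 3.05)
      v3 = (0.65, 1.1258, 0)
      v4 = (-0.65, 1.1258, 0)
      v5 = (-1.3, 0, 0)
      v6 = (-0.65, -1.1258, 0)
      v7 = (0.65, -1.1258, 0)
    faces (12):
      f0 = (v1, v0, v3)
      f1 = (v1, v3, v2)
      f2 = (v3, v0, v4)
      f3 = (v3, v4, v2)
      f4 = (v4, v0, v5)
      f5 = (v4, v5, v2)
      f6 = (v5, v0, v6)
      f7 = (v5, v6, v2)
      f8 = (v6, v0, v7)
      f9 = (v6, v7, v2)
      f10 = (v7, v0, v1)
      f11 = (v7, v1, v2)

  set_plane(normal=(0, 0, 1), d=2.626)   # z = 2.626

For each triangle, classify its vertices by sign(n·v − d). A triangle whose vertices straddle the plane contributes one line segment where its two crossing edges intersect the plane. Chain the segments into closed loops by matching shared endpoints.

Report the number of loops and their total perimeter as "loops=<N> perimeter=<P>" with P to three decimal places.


Straddling triangles (6 of 12):
  (v1,v3,v2) [--+] → (0.0903607, 0.156505, 2.626)–(0.180721, 0, 2.626)  len=0.1807
  (v3,v4,v2) [--+] → (-0.0903607, 0.156505, 2.626)–(0.0903607, 0.156505, 2.626)  len=0.1807
  (v4,v5,v2) [--+] → (-0.180721, 0, 2.626)–(-0.0903607, 0.156505, 2.626)  len=0.1807
  (v5,v6,v2) [--+] → (-0.0903607, -0.156505, 2.626)–(-0.180721, 0, 2.626)  len=0.1807
  (v6,v7,v2) [--+] → (0.0903607, -0.156505, 2.626)–(-0.0903607, -0.156505, 2.626)  len=0.1807
  (v7,v1,v2) [--+] → (0.180721, 0, 2.626)–(0.0903607, -0.156505, 2.626)  len=0.1807

Chained into 1 loop(s):
  loop 1: 6 segments, perimeter = 1.0843
Total perimeter = 1.084

loops=1 perimeter=1.084


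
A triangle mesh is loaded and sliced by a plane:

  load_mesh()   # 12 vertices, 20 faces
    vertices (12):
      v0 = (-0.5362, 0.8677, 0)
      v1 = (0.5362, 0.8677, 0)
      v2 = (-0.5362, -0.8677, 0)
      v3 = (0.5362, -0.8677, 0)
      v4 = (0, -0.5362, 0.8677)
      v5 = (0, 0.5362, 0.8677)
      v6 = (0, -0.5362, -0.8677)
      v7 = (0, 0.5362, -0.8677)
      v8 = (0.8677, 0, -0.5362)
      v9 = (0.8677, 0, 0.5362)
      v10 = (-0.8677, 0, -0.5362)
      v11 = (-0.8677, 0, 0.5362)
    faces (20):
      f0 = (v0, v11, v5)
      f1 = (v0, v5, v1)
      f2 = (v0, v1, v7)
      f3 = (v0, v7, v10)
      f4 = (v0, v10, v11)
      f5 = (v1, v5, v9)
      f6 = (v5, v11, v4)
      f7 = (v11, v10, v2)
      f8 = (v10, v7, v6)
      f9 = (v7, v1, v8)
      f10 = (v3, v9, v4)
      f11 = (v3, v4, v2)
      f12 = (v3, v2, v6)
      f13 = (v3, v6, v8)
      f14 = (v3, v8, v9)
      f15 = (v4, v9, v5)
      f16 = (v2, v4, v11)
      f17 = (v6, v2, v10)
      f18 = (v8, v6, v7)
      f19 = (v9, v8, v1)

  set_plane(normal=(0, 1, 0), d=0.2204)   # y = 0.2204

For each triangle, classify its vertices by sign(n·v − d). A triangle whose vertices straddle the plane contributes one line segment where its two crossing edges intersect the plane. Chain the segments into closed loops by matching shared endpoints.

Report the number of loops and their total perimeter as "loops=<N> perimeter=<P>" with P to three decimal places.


Straddling triangles (10 of 20):
  (v0,v11,v5) [+-+] → (-0.783497, 0.2204, 0.400003)–(-0.51104, 0.2204, 0.67246)  len=0.3853
  (v0,v7,v10) [++-] → (-0.51104, 0.2204, -0.67246)–(-0.783497, 0.2204, -0.400003)  len=0.3853
  (v0,v10,v11) [+--] → (-0.783497, 0.2204, -0.400003)–(-0.783497, 0.2204, 0.400003)  len=0.8000
  (v1,v5,v9) [++-] → (0.51104, 0.2204, 0.67246)–(0.783497, 0.2204, 0.400003)  len=0.3853
  (v5,v11,v4) [+--] → (-0.51104, 0.2204, 0.67246)–(0, 0.2204, 0.8677)  len=0.5471
  (v10,v7,v6) [-+-] → (-0.51104, 0.2204, -0.67246)–(0, 0.2204, -0.8677)  len=0.5471
  (v7,v1,v8) [++-] → (0.783497, 0.2204, -0.400003)–(0.51104, 0.2204, -0.67246)  len=0.3853
  (v4,v9,v5) [--+] → (0.51104, 0.2204, 0.67246)–(0, 0.2204, 0.8677)  len=0.5471
  (v8,v6,v7) [--+] → (0, 0.2204, -0.8677)–(0.51104, 0.2204, -0.67246)  len=0.5471
  (v9,v8,v1) [--+] → (0.783497, 0.2204, -0.400003)–(0.783497, 0.2204, 0.400003)  len=0.8000

Chained into 1 loop(s):
  loop 1: 10 segments, perimeter = 5.3295
Total perimeter = 5.330

loops=1 perimeter=5.330


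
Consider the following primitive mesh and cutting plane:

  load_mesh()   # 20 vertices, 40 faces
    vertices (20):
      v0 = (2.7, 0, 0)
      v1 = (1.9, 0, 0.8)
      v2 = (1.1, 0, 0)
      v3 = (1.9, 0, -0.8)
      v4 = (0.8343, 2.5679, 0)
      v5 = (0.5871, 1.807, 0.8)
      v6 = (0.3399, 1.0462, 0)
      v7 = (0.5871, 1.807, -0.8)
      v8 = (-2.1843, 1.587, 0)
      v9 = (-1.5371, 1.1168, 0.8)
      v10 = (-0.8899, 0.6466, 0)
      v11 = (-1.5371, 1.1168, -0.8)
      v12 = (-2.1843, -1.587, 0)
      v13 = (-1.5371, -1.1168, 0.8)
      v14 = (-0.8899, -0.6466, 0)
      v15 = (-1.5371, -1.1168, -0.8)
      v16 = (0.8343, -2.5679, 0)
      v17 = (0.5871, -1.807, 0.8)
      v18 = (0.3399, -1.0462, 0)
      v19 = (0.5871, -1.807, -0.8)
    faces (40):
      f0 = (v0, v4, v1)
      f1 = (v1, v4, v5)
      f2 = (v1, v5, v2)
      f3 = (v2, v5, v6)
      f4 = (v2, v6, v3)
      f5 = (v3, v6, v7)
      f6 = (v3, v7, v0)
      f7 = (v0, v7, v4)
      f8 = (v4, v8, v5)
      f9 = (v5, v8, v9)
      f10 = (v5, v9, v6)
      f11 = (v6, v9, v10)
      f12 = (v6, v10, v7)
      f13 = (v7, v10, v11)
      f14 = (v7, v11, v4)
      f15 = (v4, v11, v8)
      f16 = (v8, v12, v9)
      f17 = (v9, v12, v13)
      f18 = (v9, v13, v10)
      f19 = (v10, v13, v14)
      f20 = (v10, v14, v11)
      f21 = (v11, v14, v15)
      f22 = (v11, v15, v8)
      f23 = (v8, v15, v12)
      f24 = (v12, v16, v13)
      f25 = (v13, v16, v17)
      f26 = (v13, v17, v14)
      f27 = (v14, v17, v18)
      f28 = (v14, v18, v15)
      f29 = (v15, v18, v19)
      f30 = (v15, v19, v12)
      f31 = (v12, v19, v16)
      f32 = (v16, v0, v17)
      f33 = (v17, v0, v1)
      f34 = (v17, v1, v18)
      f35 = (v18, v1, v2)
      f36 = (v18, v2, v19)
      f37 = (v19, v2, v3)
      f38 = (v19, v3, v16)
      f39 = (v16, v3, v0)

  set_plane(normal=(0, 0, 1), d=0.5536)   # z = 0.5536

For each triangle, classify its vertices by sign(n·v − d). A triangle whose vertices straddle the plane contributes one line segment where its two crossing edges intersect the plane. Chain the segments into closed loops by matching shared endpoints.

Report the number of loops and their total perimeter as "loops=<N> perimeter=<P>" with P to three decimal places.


Straddling triangles (20 of 40):
  (v0,v4,v1) [--+] → (1.57176, 0.790913, 0.5536)–(2.1464, 0, 0.5536)  len=0.9776
  (v1,v4,v5) [+-+] → (1.57176, 0.790913, 0.5536)–(0.663238, 2.04136, 0.5536)  len=1.5456
  (v1,v5,v2) [++-] → (0.745073, 1.25044, 0.5536)–(1.6536, 0, 0.5536)  len=1.5456
  (v2,v5,v6) [-+-] → (0.745073, 1.25044, 0.5536)–(0.510962, 1.57267, 0.5536)  len=0.3983
  (v4,v8,v5) [--+] → (-0.266491, 1.73924, 0.5536)–(0.663238, 2.04136, 0.5536)  len=0.9776
  (v5,v8,v9) [+-+] → (-0.266491, 1.73924, 0.5536)–(-1.73644, 1.26162, 0.5536)  len=1.5456
  (v5,v9,v6) [++-] → (-0.958984, 1.09506, 0.5536)–(0.510962, 1.57267, 0.5536)  len=1.5456
  (v6,v9,v10) [-+-] → (-0.958984, 1.09506, 0.5536)–(-1.33776, 0.971978, 0.5536)  len=0.3983
  (v8,v12,v9) [--+] → (-1.73644, 0.28403, 0.5536)–(-1.73644, 1.26162, 0.5536)  len=0.9776
  (v9,v12,v13) [+-+] → (-1.73644, 0.28403, 0.5536)–(-1.73644, -1.26162, 0.5536)  len=1.5457
  (v9,v13,v10) [++-] → (-1.33776, -0.573673, 0.5536)–(-1.33776, 0.971978, 0.5536)  len=1.5457
  (v10,v13,v14) [-+-] → (-1.33776, -0.573673, 0.5536)–(-1.33776, -0.971978, 0.5536)  len=0.3983
  (v12,v16,v13) [--+] → (-0.806709, -1.56374, 0.5536)–(-1.73644, -1.26162, 0.5536)  len=0.9776
  (v13,v16,v17) [+-+] → (-0.806709, -1.56374, 0.5536)–(0.663238, -2.04136, 0.5536)  len=1.5456
  (v13,v17,v14) [++-] → (0.132184, -1.4496, 0.5536)–(-1.33776, -0.971978, 0.5536)  len=1.5456
  (v14,v17,v18) [-+-] → (0.132184, -1.4496, 0.5536)–(0.510962, -1.57267, 0.5536)  len=0.3983
  (v16,v0,v17) [--+] → (1.23787, -1.25044, 0.5536)–(0.663238, -2.04136, 0.5536)  len=0.9776
  (v17,v0,v1) [+-+] → (1.23787, -1.25044, 0.5536)–(2.1464, 0, 0.5536)  len=1.5456
  (v17,v1,v18) [++-] → (1.41949, -0.32223, 0.5536)–(0.510962, -1.57267, 0.5536)  len=1.5456
  (v18,v1,v2) [-+-] → (1.41949, -0.32223, 0.5536)–(1.6536, 0, 0.5536)  len=0.3983

Chained into 2 loop(s):
  loop 1: 10 segments, perimeter = 12.6161
  loop 2: 10 segments, perimeter = 9.7196
Total perimeter = 22.336

loops=2 perimeter=22.336


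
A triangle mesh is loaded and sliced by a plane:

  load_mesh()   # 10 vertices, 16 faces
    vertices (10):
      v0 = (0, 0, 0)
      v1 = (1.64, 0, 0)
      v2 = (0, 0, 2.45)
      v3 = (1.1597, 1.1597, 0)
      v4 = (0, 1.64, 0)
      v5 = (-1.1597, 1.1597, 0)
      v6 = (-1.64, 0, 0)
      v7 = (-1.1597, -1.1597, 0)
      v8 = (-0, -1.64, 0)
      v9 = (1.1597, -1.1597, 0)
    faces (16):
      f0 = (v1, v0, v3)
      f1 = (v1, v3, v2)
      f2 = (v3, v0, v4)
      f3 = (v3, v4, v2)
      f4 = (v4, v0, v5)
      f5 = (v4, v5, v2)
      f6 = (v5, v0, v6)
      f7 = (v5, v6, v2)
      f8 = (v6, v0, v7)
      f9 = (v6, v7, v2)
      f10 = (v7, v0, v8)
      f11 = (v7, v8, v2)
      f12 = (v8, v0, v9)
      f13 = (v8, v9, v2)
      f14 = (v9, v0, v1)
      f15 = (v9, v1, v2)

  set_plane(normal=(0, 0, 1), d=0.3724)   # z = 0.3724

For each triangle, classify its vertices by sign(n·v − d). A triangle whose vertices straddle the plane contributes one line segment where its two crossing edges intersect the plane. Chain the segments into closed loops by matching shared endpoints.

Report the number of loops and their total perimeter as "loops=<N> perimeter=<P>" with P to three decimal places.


Straddling triangles (8 of 16):
  (v1,v3,v2) [--+] → (0.983426, 0.983426, 0.3724)–(1.39072, 0, 0.3724)  len=1.0644
  (v3,v4,v2) [--+] → (0, 1.39072, 0.3724)–(0.983426, 0.983426, 0.3724)  len=1.0644
  (v4,v5,v2) [--+] → (-0.983426, 0.983426, 0.3724)–(0, 1.39072, 0.3724)  len=1.0644
  (v5,v6,v2) [--+] → (-1.39072, 0, 0.3724)–(-0.983426, 0.983426, 0.3724)  len=1.0644
  (v6,v7,v2) [--+] → (-0.983426, -0.983426, 0.3724)–(-1.39072, 0, 0.3724)  len=1.0644
  (v7,v8,v2) [--+] → (0, -1.39072, 0.3724)–(-0.983426, -0.983426, 0.3724)  len=1.0644
  (v8,v9,v2) [--+] → (0.983426, -0.983426, 0.3724)–(0, -1.39072, 0.3724)  len=1.0644
  (v9,v1,v2) [--+] → (1.39072, 0, 0.3724)–(0.983426, -0.983426, 0.3724)  len=1.0644

Chained into 1 loop(s):
  loop 1: 8 segments, perimeter = 8.5155
Total perimeter = 8.515

loops=1 perimeter=8.515


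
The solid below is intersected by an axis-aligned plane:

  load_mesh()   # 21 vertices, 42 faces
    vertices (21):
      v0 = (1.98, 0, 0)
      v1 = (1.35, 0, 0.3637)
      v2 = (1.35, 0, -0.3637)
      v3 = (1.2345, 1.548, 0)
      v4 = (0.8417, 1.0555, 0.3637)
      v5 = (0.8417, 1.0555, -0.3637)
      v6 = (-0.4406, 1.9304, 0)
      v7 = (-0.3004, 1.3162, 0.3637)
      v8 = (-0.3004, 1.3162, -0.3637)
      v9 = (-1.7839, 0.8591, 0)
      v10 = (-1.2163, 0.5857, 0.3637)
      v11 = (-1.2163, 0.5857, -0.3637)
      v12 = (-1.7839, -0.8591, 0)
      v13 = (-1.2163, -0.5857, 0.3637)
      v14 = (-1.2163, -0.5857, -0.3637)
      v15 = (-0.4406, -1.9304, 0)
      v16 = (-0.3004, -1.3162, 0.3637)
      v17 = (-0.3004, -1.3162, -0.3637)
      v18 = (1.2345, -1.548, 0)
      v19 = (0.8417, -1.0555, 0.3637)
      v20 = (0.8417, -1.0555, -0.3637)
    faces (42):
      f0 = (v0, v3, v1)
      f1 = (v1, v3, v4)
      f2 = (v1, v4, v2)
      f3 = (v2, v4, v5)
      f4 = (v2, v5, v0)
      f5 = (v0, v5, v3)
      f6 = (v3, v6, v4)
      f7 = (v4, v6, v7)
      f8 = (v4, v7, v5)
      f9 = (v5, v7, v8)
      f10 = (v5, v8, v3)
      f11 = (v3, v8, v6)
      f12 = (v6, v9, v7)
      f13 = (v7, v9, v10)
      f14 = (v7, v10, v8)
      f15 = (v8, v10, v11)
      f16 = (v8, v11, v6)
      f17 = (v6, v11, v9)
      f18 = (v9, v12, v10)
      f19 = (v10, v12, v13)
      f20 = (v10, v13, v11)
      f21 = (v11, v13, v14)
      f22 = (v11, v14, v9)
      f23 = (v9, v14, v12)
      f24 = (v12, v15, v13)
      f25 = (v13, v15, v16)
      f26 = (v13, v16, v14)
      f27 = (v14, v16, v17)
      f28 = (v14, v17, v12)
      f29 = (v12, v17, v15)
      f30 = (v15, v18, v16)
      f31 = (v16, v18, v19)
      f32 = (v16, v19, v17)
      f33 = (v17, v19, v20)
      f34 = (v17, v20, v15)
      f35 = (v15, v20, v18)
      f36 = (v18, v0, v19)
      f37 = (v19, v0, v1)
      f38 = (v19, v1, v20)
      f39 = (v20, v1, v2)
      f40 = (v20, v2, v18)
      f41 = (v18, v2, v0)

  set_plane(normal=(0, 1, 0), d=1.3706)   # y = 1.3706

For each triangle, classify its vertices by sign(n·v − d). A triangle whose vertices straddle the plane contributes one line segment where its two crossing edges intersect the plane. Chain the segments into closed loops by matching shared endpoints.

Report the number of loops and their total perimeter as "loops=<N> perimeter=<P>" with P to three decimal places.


Straddling triangles (10 of 42):
  (v0,v3,v1) [-+-] → (1.31993, 1.3706, 0)–(1.24774, 1.3706, 0.0416798)  len=0.0834
  (v1,v3,v4) [-+-] → (1.24774, 1.3706, 0.0416798)–(1.09301, 1.3706, 0.131006)  len=0.1787
  (v0,v5,v3) [--+] → (1.09301, 1.3706, -0.131006)–(1.31993, 1.3706, 0)  len=0.2620
  (v3,v6,v4) [++-] → (0.379873, 1.3706, 0.232711)–(1.09301, 1.3706, 0.131006)  len=0.7204
  (v4,v6,v7) [-+-] → (0.379873, 1.3706, 0.232711)–(-0.312818, 1.3706, 0.331487)  len=0.6997
  (v5,v8,v3) [--+] → (0.0598181, 1.3706, -0.278345)–(1.09301, 1.3706, -0.131006)  len=1.0436
  (v3,v8,v6) [+-+] → (0.0598181, 1.3706, -0.278345)–(-0.312818, 1.3706, -0.331487)  len=0.3764
  (v6,v9,v7) [+--] → (-1.14253, 1.3706, 0)–(-0.312818, 1.3706, 0.331487)  len=0.8935
  (v8,v11,v6) [--+] → (-0.763525, 1.3706, -0.151409)–(-0.312818, 1.3706, -0.331487)  len=0.4854
  (v6,v11,v9) [+--] → (-0.763525, 1.3706, -0.151409)–(-1.14253, 1.3706, 0)  len=0.4081

Chained into 1 loop(s):
  loop 1: 10 segments, perimeter = 5.1511
Total perimeter = 5.151

loops=1 perimeter=5.151


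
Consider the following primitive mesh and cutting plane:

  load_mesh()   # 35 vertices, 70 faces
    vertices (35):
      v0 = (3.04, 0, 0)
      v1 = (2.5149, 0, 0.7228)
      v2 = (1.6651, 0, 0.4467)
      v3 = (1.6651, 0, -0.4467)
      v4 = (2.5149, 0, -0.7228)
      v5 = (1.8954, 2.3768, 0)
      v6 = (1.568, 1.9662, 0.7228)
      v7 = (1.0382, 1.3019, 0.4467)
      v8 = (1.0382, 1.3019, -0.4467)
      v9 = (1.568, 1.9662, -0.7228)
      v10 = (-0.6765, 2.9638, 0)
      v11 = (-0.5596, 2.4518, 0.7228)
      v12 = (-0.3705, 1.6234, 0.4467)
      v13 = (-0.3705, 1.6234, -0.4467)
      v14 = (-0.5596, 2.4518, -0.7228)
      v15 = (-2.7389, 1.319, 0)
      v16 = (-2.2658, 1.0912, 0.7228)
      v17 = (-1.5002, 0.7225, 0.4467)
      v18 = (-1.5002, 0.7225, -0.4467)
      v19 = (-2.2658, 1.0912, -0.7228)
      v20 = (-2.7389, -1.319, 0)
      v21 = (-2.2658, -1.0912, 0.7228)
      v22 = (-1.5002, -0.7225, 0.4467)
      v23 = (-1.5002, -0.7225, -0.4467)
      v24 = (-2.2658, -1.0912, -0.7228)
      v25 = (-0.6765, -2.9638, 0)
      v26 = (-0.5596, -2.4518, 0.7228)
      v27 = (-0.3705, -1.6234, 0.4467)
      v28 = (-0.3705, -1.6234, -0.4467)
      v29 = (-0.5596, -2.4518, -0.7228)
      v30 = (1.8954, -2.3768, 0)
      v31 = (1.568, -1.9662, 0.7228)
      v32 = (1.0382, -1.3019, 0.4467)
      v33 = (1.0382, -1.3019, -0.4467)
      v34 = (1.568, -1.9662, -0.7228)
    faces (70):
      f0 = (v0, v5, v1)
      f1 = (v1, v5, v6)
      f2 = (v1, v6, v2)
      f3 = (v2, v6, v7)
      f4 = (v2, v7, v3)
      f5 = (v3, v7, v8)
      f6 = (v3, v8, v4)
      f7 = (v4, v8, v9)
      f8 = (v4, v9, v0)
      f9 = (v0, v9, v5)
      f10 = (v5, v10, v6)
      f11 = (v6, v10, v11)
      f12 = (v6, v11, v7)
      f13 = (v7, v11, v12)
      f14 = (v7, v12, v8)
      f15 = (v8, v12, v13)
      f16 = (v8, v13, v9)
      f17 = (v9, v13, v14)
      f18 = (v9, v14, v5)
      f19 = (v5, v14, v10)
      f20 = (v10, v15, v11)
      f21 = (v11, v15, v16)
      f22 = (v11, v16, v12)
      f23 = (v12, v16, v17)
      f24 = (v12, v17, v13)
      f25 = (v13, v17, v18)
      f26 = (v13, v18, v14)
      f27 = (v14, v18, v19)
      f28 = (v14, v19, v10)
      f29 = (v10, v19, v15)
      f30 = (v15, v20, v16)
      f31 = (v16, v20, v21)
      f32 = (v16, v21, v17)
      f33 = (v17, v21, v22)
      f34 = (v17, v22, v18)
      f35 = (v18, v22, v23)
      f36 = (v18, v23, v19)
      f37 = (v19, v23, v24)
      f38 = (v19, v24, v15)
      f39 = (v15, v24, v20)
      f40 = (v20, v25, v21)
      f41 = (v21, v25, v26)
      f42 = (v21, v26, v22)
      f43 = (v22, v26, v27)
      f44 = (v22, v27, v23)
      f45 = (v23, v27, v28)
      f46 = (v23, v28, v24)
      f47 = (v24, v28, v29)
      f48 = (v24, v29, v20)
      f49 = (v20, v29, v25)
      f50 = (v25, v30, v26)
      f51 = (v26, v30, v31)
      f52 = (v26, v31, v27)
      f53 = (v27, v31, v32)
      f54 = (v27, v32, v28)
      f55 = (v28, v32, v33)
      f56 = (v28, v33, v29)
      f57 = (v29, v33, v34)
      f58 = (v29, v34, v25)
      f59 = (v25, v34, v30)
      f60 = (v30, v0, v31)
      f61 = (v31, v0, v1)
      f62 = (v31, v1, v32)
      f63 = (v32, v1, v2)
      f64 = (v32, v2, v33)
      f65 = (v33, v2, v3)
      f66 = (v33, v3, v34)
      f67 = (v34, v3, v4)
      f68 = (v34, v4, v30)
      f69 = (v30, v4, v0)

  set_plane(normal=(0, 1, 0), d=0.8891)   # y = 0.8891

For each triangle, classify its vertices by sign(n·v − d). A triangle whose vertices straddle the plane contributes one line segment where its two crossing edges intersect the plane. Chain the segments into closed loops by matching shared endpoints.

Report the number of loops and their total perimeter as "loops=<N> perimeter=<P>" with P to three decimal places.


Straddling triangles (22 of 70):
  (v0,v5,v1) [-+-] → (2.61183, 0.8891, 0)–(2.28316, 0.8891, 0.452419)  len=0.5592
  (v1,v5,v6) [-++] → (2.28316, 0.8891, 0.452419)–(2.08672, 0.8891, 0.7228)  len=0.3342
  (v1,v6,v2) [-+-] → (2.08672, 0.8891, 0.7228)–(1.62119, 0.8891, 0.57155)  len=0.4895
  (v2,v6,v7) [-++] → (1.62119, 0.8891, 0.57155)–(1.23697, 0.8891, 0.4467)  len=0.4040
  (v2,v7,v3) [-+-] → (1.23697, 0.8891, 0.4467)–(1.23697, 0.8891, 0.163425)  len=0.2833
  (v3,v7,v8) [-++] → (1.23697, 0.8891, 0.163425)–(1.23697, 0.8891, -0.4467)  len=0.6101
  (v3,v8,v4) [-+-] → (1.23697, 0.8891, -0.4467)–(1.50642, 0.8891, -0.534244)  len=0.2833
  (v4,v8,v9) [-++] → (1.50642, 0.8891, -0.534244)–(2.08672, 0.8891, -0.7228)  len=0.6102
  (v4,v9,v0) [-+-] → (2.08672, 0.8891, -0.7228)–(2.37437, 0.8891, -0.326844)  len=0.4894
  (v0,v9,v5) [-++] → (2.37437, 0.8891, -0.326844)–(2.61183, 0.8891, 0)  len=0.4040
  (v12,v16,v17) [++-] → (-1.84614, 0.8891, 0.571458)–(-1.29129, 0.8891, 0.4467)  len=0.5687
  (v12,v17,v13) [+-+] → (-1.29129, 0.8891, 0.4467)–(-1.29129, 0.8891, 0.281487)  len=0.1652
  (v13,v17,v18) [+--] → (-1.29129, 0.8891, 0.281487)–(-1.29129, 0.8891, -0.4467)  len=0.7282
  (v13,v18,v14) [+-+] → (-1.29129, 0.8891, -0.4467)–(-1.40958, 0.8891, -0.473299)  len=0.1212
  (v14,v18,v19) [+-+] → (-1.40958, 0.8891, -0.473299)–(-1.84614, 0.8891, -0.571458)  len=0.4475
  (v15,v20,v16) [+-+] → (-2.7389, 0.8891, 0)–(-2.30547, 0.8891, 0.662192)  len=0.7914
  (v16,v20,v21) [+--] → (-2.30547, 0.8891, 0.662192)–(-2.2658, 0.8891, 0.7228)  len=0.0724
  (v16,v21,v17) [+--] → (-2.2658, 0.8891, 0.7228)–(-1.84614, 0.8891, 0.571458)  len=0.4461
  (v18,v23,v19) [--+] → (-2.18049, 0.8891, -0.692034)–(-1.84614, 0.8891, -0.571458)  len=0.3554
  (v19,v23,v24) [+--] → (-2.18049, 0.8891, -0.692034)–(-2.2658, 0.8891, -0.7228)  len=0.0907
  (v19,v24,v15) [+-+] → (-2.2658, 0.8891, -0.7228)–(-2.65451, 0.8891, -0.128924)  len=0.7098
  (v15,v24,v20) [+--] → (-2.65451, 0.8891, -0.128924)–(-2.7389, 0.8891, 0)  len=0.1541

Chained into 2 loop(s):
  loop 1: 10 segments, perimeter = 4.4672
  loop 2: 12 segments, perimeter = 4.6508
Total perimeter = 9.118

loops=2 perimeter=9.118


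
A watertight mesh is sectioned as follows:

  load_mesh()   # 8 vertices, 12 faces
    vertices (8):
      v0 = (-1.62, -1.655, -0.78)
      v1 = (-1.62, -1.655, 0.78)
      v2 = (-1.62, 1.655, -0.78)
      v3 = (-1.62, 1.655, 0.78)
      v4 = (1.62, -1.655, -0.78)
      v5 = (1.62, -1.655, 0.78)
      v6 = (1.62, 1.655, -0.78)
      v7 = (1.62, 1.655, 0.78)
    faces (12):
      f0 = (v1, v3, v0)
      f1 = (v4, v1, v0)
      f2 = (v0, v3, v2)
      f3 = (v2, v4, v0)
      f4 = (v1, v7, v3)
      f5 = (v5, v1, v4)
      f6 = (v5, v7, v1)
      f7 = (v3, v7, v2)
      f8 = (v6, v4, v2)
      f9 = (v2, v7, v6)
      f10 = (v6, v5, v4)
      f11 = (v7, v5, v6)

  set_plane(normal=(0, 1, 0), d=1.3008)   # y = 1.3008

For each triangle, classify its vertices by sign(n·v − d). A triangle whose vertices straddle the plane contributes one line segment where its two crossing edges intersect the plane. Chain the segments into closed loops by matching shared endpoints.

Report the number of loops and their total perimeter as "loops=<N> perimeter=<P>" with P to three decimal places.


Straddling triangles (8 of 12):
  (v1,v3,v0) [-+-] → (-1.62, 1.3008, 0.78)–(-1.62, 1.3008, 0.613066)  len=0.1669
  (v0,v3,v2) [-++] → (-1.62, 1.3008, 0.613066)–(-1.62, 1.3008, -0.78)  len=1.3931
  (v2,v4,v0) [+--] → (-1.27329, 1.3008, -0.78)–(-1.62, 1.3008, -0.78)  len=0.3467
  (v1,v7,v3) [-++] → (1.27329, 1.3008, 0.78)–(-1.62, 1.3008, 0.78)  len=2.8933
  (v5,v7,v1) [-+-] → (1.62, 1.3008, 0.78)–(1.27329, 1.3008, 0.78)  len=0.3467
  (v6,v4,v2) [+-+] → (1.62, 1.3008, -0.78)–(-1.27329, 1.3008, -0.78)  len=2.8933
  (v6,v5,v4) [+--] → (1.62, 1.3008, -0.613066)–(1.62, 1.3008, -0.78)  len=0.1669
  (v7,v5,v6) [+-+] → (1.62, 1.3008, 0.78)–(1.62, 1.3008, -0.613066)  len=1.3931

Chained into 1 loop(s):
  loop 1: 8 segments, perimeter = 9.6000
Total perimeter = 9.600

loops=1 perimeter=9.600
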